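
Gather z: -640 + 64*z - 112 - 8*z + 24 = 56*z - 728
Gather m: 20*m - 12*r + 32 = 20*m - 12*r + 32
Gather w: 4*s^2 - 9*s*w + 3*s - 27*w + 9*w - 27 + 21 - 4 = 4*s^2 + 3*s + w*(-9*s - 18) - 10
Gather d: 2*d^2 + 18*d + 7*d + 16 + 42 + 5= 2*d^2 + 25*d + 63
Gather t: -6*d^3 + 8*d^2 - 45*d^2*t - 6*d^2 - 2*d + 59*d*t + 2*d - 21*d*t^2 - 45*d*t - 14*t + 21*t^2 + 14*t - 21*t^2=-6*d^3 + 2*d^2 - 21*d*t^2 + t*(-45*d^2 + 14*d)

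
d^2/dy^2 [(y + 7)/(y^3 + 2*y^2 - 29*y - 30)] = 2*((y + 7)*(3*y^2 + 4*y - 29)^2 + (-3*y^2 - 4*y - (y + 7)*(3*y + 2) + 29)*(y^3 + 2*y^2 - 29*y - 30))/(y^3 + 2*y^2 - 29*y - 30)^3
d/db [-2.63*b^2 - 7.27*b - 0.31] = -5.26*b - 7.27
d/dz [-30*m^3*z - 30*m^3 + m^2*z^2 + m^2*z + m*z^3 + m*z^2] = m*(-30*m^2 + 2*m*z + m + 3*z^2 + 2*z)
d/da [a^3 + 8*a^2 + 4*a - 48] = 3*a^2 + 16*a + 4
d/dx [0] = 0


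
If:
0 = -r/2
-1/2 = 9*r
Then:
No Solution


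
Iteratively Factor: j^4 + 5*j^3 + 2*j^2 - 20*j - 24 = (j - 2)*(j^3 + 7*j^2 + 16*j + 12) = (j - 2)*(j + 2)*(j^2 + 5*j + 6) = (j - 2)*(j + 2)*(j + 3)*(j + 2)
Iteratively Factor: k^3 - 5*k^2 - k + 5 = (k + 1)*(k^2 - 6*k + 5) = (k - 1)*(k + 1)*(k - 5)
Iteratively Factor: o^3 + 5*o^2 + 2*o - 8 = (o - 1)*(o^2 + 6*o + 8) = (o - 1)*(o + 2)*(o + 4)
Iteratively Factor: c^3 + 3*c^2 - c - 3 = (c + 3)*(c^2 - 1) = (c + 1)*(c + 3)*(c - 1)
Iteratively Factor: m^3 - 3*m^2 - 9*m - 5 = (m - 5)*(m^2 + 2*m + 1) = (m - 5)*(m + 1)*(m + 1)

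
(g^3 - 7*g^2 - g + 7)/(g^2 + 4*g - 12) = (g^3 - 7*g^2 - g + 7)/(g^2 + 4*g - 12)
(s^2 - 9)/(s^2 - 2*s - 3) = (s + 3)/(s + 1)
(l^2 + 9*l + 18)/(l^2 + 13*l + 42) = (l + 3)/(l + 7)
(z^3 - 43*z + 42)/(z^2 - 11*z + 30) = (z^2 + 6*z - 7)/(z - 5)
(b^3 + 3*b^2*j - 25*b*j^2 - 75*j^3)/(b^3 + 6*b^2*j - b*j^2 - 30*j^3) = (b - 5*j)/(b - 2*j)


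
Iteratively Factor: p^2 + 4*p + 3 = (p + 1)*(p + 3)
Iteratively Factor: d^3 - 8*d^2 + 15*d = (d)*(d^2 - 8*d + 15) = d*(d - 3)*(d - 5)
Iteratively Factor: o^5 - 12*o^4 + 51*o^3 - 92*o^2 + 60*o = (o - 3)*(o^4 - 9*o^3 + 24*o^2 - 20*o) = (o - 3)*(o - 2)*(o^3 - 7*o^2 + 10*o) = (o - 5)*(o - 3)*(o - 2)*(o^2 - 2*o) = (o - 5)*(o - 3)*(o - 2)^2*(o)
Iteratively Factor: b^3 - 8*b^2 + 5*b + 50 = (b - 5)*(b^2 - 3*b - 10) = (b - 5)*(b + 2)*(b - 5)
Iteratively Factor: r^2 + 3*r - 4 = (r - 1)*(r + 4)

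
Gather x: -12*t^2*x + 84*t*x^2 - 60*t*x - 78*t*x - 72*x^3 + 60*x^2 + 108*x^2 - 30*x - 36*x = -72*x^3 + x^2*(84*t + 168) + x*(-12*t^2 - 138*t - 66)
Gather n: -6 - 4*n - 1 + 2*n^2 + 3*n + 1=2*n^2 - n - 6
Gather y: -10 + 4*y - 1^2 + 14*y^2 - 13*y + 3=14*y^2 - 9*y - 8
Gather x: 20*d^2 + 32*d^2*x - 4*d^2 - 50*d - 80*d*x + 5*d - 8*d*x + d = 16*d^2 - 44*d + x*(32*d^2 - 88*d)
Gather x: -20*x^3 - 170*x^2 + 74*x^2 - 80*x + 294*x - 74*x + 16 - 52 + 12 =-20*x^3 - 96*x^2 + 140*x - 24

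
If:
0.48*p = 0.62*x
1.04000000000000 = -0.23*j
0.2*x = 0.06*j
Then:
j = -4.52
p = -1.75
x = -1.36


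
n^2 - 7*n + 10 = (n - 5)*(n - 2)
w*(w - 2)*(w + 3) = w^3 + w^2 - 6*w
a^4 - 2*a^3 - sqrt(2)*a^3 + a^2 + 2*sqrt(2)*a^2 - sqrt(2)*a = a*(a - 1)^2*(a - sqrt(2))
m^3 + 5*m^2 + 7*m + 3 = (m + 1)^2*(m + 3)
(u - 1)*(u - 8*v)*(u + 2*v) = u^3 - 6*u^2*v - u^2 - 16*u*v^2 + 6*u*v + 16*v^2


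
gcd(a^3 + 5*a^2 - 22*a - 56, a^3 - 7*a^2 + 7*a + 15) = 1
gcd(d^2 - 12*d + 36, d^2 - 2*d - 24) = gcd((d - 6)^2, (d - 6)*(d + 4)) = d - 6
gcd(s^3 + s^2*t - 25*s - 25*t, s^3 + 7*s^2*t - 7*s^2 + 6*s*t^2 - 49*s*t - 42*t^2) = s + t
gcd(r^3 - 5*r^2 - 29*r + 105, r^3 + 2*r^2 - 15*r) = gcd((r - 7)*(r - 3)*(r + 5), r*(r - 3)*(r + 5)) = r^2 + 2*r - 15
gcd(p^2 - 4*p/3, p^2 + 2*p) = p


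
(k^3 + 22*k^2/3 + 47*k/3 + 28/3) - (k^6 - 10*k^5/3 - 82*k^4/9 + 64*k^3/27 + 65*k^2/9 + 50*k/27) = -k^6 + 10*k^5/3 + 82*k^4/9 - 37*k^3/27 + k^2/9 + 373*k/27 + 28/3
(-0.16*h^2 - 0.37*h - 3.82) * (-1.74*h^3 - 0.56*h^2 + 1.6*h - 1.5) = 0.2784*h^5 + 0.7334*h^4 + 6.598*h^3 + 1.7872*h^2 - 5.557*h + 5.73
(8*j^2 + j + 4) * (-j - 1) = -8*j^3 - 9*j^2 - 5*j - 4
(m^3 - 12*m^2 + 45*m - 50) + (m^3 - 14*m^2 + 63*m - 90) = 2*m^3 - 26*m^2 + 108*m - 140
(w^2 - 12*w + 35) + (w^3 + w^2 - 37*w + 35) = w^3 + 2*w^2 - 49*w + 70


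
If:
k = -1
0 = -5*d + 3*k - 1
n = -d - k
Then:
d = -4/5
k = -1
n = 9/5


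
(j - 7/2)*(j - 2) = j^2 - 11*j/2 + 7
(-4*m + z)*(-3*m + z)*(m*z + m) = 12*m^3*z + 12*m^3 - 7*m^2*z^2 - 7*m^2*z + m*z^3 + m*z^2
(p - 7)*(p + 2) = p^2 - 5*p - 14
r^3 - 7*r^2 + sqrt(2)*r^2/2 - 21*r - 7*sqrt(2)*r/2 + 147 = (r - 7)*(r - 3*sqrt(2))*(r + 7*sqrt(2)/2)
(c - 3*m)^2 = c^2 - 6*c*m + 9*m^2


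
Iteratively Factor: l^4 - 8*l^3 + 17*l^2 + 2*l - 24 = (l + 1)*(l^3 - 9*l^2 + 26*l - 24) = (l - 4)*(l + 1)*(l^2 - 5*l + 6) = (l - 4)*(l - 2)*(l + 1)*(l - 3)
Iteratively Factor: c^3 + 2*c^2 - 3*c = (c)*(c^2 + 2*c - 3) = c*(c + 3)*(c - 1)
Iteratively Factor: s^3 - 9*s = (s + 3)*(s^2 - 3*s) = s*(s + 3)*(s - 3)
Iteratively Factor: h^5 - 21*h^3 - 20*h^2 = (h)*(h^4 - 21*h^2 - 20*h) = h^2*(h^3 - 21*h - 20) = h^2*(h + 4)*(h^2 - 4*h - 5) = h^2*(h + 1)*(h + 4)*(h - 5)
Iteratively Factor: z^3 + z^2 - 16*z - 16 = (z + 4)*(z^2 - 3*z - 4) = (z - 4)*(z + 4)*(z + 1)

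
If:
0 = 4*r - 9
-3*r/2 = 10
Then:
No Solution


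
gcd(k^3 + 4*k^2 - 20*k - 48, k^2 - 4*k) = k - 4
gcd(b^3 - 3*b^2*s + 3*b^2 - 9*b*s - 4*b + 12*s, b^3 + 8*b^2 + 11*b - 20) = b^2 + 3*b - 4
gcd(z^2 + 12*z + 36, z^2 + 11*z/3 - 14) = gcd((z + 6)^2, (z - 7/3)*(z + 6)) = z + 6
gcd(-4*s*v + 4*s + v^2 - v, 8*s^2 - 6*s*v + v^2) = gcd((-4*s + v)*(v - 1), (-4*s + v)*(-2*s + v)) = 4*s - v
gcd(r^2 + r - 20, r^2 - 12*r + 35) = 1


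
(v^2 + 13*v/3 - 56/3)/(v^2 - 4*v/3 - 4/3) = (-3*v^2 - 13*v + 56)/(-3*v^2 + 4*v + 4)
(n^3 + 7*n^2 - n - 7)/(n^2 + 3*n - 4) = (n^2 + 8*n + 7)/(n + 4)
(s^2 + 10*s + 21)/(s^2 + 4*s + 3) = (s + 7)/(s + 1)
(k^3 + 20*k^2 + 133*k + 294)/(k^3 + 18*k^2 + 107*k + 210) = (k + 7)/(k + 5)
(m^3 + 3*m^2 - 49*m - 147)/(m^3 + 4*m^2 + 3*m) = (m^2 - 49)/(m*(m + 1))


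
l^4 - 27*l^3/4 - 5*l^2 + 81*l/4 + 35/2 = (l - 7)*(l - 2)*(l + 1)*(l + 5/4)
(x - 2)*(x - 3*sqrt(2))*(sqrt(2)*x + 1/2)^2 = 2*x^4 - 5*sqrt(2)*x^3 - 4*x^3 - 23*x^2/4 + 10*sqrt(2)*x^2 - 3*sqrt(2)*x/4 + 23*x/2 + 3*sqrt(2)/2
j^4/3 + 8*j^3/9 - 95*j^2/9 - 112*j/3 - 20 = (j/3 + 1)*(j - 6)*(j + 2/3)*(j + 5)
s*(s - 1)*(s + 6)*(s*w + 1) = s^4*w + 5*s^3*w + s^3 - 6*s^2*w + 5*s^2 - 6*s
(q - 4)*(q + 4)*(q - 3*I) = q^3 - 3*I*q^2 - 16*q + 48*I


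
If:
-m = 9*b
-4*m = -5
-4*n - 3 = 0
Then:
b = -5/36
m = 5/4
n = -3/4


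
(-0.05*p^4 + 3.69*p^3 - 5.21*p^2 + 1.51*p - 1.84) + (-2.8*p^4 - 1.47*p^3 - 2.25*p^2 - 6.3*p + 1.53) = -2.85*p^4 + 2.22*p^3 - 7.46*p^2 - 4.79*p - 0.31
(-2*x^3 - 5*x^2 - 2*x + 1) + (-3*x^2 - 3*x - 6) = -2*x^3 - 8*x^2 - 5*x - 5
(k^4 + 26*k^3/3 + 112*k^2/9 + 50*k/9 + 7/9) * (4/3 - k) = -k^5 - 22*k^4/3 - 8*k^3/9 + 298*k^2/27 + 179*k/27 + 28/27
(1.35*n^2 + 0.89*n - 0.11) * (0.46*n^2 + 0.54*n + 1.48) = 0.621*n^4 + 1.1384*n^3 + 2.428*n^2 + 1.2578*n - 0.1628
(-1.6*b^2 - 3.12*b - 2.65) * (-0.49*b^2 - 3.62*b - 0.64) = 0.784*b^4 + 7.3208*b^3 + 13.6169*b^2 + 11.5898*b + 1.696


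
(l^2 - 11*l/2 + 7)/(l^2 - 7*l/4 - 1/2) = 2*(2*l - 7)/(4*l + 1)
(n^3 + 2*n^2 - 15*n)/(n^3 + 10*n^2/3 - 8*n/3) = 3*(n^2 + 2*n - 15)/(3*n^2 + 10*n - 8)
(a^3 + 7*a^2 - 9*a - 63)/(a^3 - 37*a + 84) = (a + 3)/(a - 4)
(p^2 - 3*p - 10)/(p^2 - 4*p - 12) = (p - 5)/(p - 6)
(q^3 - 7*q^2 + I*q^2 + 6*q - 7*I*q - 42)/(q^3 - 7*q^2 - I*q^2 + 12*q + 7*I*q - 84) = (q - 2*I)/(q - 4*I)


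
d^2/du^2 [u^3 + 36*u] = 6*u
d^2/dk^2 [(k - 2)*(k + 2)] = 2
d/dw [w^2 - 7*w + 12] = 2*w - 7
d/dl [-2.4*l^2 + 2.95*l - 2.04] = 2.95 - 4.8*l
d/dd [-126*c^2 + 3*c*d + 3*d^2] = 3*c + 6*d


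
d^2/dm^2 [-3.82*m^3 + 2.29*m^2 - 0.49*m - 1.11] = 4.58 - 22.92*m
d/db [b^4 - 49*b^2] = 4*b^3 - 98*b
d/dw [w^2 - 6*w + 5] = 2*w - 6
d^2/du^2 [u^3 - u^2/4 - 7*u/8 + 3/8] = 6*u - 1/2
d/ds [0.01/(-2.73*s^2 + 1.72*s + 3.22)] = (0.0546*s - 0.0172)/(-2.73*s^2 + 1.72*s + 3.22)^2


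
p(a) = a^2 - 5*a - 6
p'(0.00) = -5.00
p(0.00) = -6.00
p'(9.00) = 13.00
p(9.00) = 30.00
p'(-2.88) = -10.76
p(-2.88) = 16.69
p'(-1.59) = -8.18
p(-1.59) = 4.48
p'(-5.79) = -16.58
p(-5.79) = 56.47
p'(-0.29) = -5.58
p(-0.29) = -4.47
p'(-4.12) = -13.24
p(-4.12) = 31.57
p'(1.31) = -2.38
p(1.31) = -10.83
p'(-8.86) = -22.72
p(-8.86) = 116.80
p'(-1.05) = -7.10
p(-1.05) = 0.35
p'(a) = 2*a - 5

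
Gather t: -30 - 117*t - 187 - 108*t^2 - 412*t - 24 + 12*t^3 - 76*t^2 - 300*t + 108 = 12*t^3 - 184*t^2 - 829*t - 133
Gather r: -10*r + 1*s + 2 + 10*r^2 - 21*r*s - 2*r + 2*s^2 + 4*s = 10*r^2 + r*(-21*s - 12) + 2*s^2 + 5*s + 2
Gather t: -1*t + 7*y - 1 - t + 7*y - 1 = -2*t + 14*y - 2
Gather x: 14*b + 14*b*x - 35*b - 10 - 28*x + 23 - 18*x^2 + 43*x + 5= -21*b - 18*x^2 + x*(14*b + 15) + 18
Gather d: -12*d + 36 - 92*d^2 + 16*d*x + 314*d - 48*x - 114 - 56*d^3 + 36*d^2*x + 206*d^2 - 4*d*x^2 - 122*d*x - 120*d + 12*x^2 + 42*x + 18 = -56*d^3 + d^2*(36*x + 114) + d*(-4*x^2 - 106*x + 182) + 12*x^2 - 6*x - 60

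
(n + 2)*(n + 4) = n^2 + 6*n + 8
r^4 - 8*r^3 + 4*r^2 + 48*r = r*(r - 6)*(r - 4)*(r + 2)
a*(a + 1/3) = a^2 + a/3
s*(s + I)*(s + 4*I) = s^3 + 5*I*s^2 - 4*s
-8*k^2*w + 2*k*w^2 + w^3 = w*(-2*k + w)*(4*k + w)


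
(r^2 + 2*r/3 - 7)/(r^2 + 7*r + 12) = (r - 7/3)/(r + 4)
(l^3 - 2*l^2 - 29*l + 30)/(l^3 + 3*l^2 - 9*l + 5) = (l - 6)/(l - 1)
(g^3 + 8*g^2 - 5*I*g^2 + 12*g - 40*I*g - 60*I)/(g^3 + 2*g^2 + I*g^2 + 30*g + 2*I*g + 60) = (g + 6)/(g + 6*I)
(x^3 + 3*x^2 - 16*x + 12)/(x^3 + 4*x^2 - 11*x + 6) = (x - 2)/(x - 1)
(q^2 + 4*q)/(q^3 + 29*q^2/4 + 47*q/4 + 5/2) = 4*q*(q + 4)/(4*q^3 + 29*q^2 + 47*q + 10)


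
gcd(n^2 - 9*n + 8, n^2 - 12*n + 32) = n - 8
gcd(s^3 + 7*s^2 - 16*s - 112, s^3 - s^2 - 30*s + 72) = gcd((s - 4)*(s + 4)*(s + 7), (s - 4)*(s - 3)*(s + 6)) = s - 4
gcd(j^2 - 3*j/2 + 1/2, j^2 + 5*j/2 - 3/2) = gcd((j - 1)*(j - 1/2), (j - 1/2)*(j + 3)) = j - 1/2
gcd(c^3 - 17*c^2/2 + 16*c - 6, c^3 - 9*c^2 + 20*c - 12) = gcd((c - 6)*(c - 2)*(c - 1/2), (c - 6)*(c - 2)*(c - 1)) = c^2 - 8*c + 12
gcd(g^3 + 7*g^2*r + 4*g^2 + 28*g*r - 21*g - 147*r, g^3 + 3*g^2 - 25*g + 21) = g^2 + 4*g - 21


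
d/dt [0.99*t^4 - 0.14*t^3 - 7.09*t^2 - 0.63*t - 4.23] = 3.96*t^3 - 0.42*t^2 - 14.18*t - 0.63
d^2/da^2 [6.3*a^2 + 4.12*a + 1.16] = 12.6000000000000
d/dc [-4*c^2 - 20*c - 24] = -8*c - 20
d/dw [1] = 0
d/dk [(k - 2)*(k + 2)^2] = (k + 2)*(3*k - 2)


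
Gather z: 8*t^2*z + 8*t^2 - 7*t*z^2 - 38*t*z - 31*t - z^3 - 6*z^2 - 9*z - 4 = 8*t^2 - 31*t - z^3 + z^2*(-7*t - 6) + z*(8*t^2 - 38*t - 9) - 4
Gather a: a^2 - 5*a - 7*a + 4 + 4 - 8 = a^2 - 12*a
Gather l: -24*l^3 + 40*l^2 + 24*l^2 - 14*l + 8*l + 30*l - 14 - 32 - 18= -24*l^3 + 64*l^2 + 24*l - 64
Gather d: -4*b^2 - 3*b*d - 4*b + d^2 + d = -4*b^2 - 4*b + d^2 + d*(1 - 3*b)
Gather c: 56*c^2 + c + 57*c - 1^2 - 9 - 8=56*c^2 + 58*c - 18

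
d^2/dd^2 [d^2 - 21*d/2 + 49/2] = 2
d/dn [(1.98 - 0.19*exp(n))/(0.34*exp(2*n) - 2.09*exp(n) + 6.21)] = (0.0646*exp(2*n) - 1.3464*exp(n) + 2.9583)*exp(n)/(0.1156*exp(4*n) - 1.4212*exp(3*n) + 8.5909*exp(2*n) - 25.9578*exp(n) + 38.5641)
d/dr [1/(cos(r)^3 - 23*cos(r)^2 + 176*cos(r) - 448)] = (3*cos(r) - 22)*sin(r)/((cos(r) - 8)^3*(cos(r) - 7)^2)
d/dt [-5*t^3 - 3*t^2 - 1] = 3*t*(-5*t - 2)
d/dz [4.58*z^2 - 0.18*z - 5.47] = 9.16*z - 0.18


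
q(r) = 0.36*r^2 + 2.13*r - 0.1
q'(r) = 0.72*r + 2.13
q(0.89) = 2.08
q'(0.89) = 2.77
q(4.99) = 19.49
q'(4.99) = 5.72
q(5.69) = 23.68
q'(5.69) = 6.23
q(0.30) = 0.57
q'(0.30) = 2.35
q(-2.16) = -3.02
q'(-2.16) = 0.57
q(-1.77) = -2.74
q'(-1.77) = 0.86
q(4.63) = 17.48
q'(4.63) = 5.46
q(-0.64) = -1.32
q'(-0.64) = 1.67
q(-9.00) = 9.89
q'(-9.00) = -4.35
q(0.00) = -0.10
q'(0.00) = 2.13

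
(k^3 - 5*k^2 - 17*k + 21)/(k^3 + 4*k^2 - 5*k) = (k^2 - 4*k - 21)/(k*(k + 5))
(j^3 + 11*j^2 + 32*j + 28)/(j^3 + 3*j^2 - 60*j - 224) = (j^2 + 4*j + 4)/(j^2 - 4*j - 32)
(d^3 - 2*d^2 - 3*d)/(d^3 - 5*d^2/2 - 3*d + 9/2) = 2*d*(d + 1)/(2*d^2 + d - 3)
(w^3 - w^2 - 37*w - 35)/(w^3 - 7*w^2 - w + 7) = (w + 5)/(w - 1)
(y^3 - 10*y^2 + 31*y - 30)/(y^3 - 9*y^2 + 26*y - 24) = (y - 5)/(y - 4)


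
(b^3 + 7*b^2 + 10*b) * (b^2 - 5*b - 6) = b^5 + 2*b^4 - 31*b^3 - 92*b^2 - 60*b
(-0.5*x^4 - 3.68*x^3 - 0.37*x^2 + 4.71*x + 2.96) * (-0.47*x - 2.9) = 0.235*x^5 + 3.1796*x^4 + 10.8459*x^3 - 1.1407*x^2 - 15.0502*x - 8.584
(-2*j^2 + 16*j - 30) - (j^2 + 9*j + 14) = -3*j^2 + 7*j - 44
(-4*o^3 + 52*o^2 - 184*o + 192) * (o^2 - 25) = -4*o^5 + 52*o^4 - 84*o^3 - 1108*o^2 + 4600*o - 4800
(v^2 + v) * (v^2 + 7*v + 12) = v^4 + 8*v^3 + 19*v^2 + 12*v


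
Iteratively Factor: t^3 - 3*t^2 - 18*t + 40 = (t - 5)*(t^2 + 2*t - 8) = (t - 5)*(t - 2)*(t + 4)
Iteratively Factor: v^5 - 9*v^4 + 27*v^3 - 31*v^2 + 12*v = (v - 4)*(v^4 - 5*v^3 + 7*v^2 - 3*v) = (v - 4)*(v - 3)*(v^3 - 2*v^2 + v) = v*(v - 4)*(v - 3)*(v^2 - 2*v + 1) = v*(v - 4)*(v - 3)*(v - 1)*(v - 1)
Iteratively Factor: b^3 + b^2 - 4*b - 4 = (b + 2)*(b^2 - b - 2) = (b - 2)*(b + 2)*(b + 1)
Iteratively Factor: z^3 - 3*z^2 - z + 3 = (z - 1)*(z^2 - 2*z - 3) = (z - 3)*(z - 1)*(z + 1)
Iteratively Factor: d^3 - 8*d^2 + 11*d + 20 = (d + 1)*(d^2 - 9*d + 20) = (d - 4)*(d + 1)*(d - 5)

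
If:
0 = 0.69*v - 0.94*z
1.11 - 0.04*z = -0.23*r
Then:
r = 0.173913043478261*z - 4.82608695652174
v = 1.36231884057971*z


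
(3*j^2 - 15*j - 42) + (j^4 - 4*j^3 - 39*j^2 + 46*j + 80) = j^4 - 4*j^3 - 36*j^2 + 31*j + 38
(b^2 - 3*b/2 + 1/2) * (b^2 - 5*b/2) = b^4 - 4*b^3 + 17*b^2/4 - 5*b/4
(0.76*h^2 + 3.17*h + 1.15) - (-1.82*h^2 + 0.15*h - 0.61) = 2.58*h^2 + 3.02*h + 1.76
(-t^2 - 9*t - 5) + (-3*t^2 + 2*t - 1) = -4*t^2 - 7*t - 6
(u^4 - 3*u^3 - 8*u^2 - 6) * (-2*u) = -2*u^5 + 6*u^4 + 16*u^3 + 12*u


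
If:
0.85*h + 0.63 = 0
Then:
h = -0.74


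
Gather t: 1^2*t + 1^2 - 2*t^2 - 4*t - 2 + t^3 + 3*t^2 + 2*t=t^3 + t^2 - t - 1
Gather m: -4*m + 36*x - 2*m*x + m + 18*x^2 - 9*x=m*(-2*x - 3) + 18*x^2 + 27*x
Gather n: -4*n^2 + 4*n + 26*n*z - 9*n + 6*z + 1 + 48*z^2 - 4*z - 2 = -4*n^2 + n*(26*z - 5) + 48*z^2 + 2*z - 1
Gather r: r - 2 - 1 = r - 3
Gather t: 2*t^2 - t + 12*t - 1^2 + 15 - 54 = 2*t^2 + 11*t - 40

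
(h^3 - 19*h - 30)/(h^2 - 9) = (h^2 - 3*h - 10)/(h - 3)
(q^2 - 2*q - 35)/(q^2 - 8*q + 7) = (q + 5)/(q - 1)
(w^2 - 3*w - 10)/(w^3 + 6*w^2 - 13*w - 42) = (w - 5)/(w^2 + 4*w - 21)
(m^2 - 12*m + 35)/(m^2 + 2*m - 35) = (m - 7)/(m + 7)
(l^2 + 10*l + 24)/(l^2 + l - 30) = (l + 4)/(l - 5)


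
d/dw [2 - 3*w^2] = -6*w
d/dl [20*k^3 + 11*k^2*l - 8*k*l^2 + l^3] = 11*k^2 - 16*k*l + 3*l^2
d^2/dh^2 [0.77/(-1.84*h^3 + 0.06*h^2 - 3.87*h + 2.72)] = ((8.5008*h - 0.0924)*(1.84*h^3 - 0.06*h^2 + 3.87*h - 2.72) - 0.77*(5.52*h^2 - 0.12*h + 3.87)*(11.04*h^2 - 0.24*h + 7.74))/(1.84*h^3 - 0.06*h^2 + 3.87*h - 2.72)^3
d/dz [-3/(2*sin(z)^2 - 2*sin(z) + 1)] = 6*(sin(2*z) - cos(z))/(-2*sin(z) - cos(2*z) + 2)^2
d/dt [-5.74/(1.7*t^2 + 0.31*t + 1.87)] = (19.516*t + 1.7794)/(1.7*t^2 + 0.31*t + 1.87)^2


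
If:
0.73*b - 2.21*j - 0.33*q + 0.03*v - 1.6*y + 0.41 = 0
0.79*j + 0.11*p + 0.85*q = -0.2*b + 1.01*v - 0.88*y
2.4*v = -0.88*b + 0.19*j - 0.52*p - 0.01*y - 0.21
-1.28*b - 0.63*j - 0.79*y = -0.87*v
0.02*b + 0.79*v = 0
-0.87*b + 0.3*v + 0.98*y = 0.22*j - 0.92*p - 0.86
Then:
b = 0.03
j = 0.55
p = -0.25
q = 0.02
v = -0.00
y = -0.49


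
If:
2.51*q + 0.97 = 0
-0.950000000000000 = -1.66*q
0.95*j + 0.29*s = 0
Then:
No Solution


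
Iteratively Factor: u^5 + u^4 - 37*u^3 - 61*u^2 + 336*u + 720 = (u - 5)*(u^4 + 6*u^3 - 7*u^2 - 96*u - 144) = (u - 5)*(u + 3)*(u^3 + 3*u^2 - 16*u - 48) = (u - 5)*(u + 3)*(u + 4)*(u^2 - u - 12) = (u - 5)*(u + 3)^2*(u + 4)*(u - 4)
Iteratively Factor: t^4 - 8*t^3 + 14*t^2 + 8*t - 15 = (t + 1)*(t^3 - 9*t^2 + 23*t - 15) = (t - 5)*(t + 1)*(t^2 - 4*t + 3) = (t - 5)*(t - 3)*(t + 1)*(t - 1)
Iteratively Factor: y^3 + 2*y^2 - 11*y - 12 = (y - 3)*(y^2 + 5*y + 4) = (y - 3)*(y + 1)*(y + 4)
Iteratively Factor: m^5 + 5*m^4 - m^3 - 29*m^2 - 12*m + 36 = (m - 1)*(m^4 + 6*m^3 + 5*m^2 - 24*m - 36) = (m - 2)*(m - 1)*(m^3 + 8*m^2 + 21*m + 18) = (m - 2)*(m - 1)*(m + 3)*(m^2 + 5*m + 6) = (m - 2)*(m - 1)*(m + 3)^2*(m + 2)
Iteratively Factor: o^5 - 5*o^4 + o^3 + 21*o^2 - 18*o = (o + 2)*(o^4 - 7*o^3 + 15*o^2 - 9*o) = (o - 3)*(o + 2)*(o^3 - 4*o^2 + 3*o) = o*(o - 3)*(o + 2)*(o^2 - 4*o + 3) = o*(o - 3)*(o - 1)*(o + 2)*(o - 3)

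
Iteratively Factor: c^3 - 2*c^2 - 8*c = (c)*(c^2 - 2*c - 8) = c*(c - 4)*(c + 2)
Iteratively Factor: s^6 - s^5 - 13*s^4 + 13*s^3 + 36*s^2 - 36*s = (s - 1)*(s^5 - 13*s^3 + 36*s) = (s - 3)*(s - 1)*(s^4 + 3*s^3 - 4*s^2 - 12*s) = (s - 3)*(s - 1)*(s + 2)*(s^3 + s^2 - 6*s) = s*(s - 3)*(s - 1)*(s + 2)*(s^2 + s - 6) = s*(s - 3)*(s - 1)*(s + 2)*(s + 3)*(s - 2)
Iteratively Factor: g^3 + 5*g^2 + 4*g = (g)*(g^2 + 5*g + 4) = g*(g + 4)*(g + 1)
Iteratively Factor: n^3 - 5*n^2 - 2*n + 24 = (n - 4)*(n^2 - n - 6) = (n - 4)*(n + 2)*(n - 3)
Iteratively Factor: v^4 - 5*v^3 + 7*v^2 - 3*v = (v - 1)*(v^3 - 4*v^2 + 3*v) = v*(v - 1)*(v^2 - 4*v + 3) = v*(v - 3)*(v - 1)*(v - 1)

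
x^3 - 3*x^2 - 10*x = x*(x - 5)*(x + 2)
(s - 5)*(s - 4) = s^2 - 9*s + 20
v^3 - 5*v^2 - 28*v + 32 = (v - 8)*(v - 1)*(v + 4)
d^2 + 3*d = d*(d + 3)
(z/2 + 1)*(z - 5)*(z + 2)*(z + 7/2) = z^4/2 + 5*z^3/4 - 39*z^2/4 - 38*z - 35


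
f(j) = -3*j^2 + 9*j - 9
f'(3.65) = -12.90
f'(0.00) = 9.00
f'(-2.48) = 23.88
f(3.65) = -16.12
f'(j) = 9 - 6*j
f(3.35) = -12.52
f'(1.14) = 2.16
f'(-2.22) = 22.32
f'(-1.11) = 15.66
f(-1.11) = -22.69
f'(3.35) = -11.10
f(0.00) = -9.00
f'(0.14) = 8.16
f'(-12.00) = 81.00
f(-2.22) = -43.77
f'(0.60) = 5.40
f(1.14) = -2.64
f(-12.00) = -549.00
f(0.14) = -7.80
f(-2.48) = -49.77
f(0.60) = -4.68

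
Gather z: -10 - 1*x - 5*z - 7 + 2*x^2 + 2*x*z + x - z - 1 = 2*x^2 + z*(2*x - 6) - 18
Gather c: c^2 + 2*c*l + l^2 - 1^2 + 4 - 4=c^2 + 2*c*l + l^2 - 1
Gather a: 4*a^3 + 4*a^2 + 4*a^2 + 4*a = 4*a^3 + 8*a^2 + 4*a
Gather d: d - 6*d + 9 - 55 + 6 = -5*d - 40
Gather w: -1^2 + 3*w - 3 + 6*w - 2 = 9*w - 6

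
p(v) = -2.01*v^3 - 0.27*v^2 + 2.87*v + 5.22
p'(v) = -6.03*v^2 - 0.54*v + 2.87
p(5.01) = -239.94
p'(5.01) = -151.19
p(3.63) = -84.06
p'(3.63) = -78.55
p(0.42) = 6.23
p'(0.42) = 1.58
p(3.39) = -66.46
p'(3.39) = -68.26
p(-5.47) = 310.41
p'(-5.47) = -174.60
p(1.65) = 0.19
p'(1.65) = -14.44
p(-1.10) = 4.41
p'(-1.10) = -3.83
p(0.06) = 5.39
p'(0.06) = 2.82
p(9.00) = -1456.11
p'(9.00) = -490.42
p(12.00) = -3472.50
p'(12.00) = -871.93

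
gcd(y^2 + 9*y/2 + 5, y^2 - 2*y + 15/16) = 1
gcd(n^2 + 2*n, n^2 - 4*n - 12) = n + 2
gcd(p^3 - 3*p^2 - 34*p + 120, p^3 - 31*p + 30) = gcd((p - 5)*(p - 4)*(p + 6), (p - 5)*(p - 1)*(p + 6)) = p^2 + p - 30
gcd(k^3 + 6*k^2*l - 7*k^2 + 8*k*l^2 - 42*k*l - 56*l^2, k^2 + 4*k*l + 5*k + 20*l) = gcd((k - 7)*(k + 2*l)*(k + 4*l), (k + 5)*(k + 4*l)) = k + 4*l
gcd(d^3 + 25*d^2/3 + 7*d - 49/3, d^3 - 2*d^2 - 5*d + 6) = d - 1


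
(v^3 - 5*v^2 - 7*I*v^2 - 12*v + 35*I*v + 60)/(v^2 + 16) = (v^2 - v*(5 + 3*I) + 15*I)/(v + 4*I)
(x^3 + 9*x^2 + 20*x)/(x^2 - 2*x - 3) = x*(x^2 + 9*x + 20)/(x^2 - 2*x - 3)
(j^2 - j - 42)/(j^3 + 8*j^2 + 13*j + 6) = (j - 7)/(j^2 + 2*j + 1)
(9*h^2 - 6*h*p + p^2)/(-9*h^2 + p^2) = (-3*h + p)/(3*h + p)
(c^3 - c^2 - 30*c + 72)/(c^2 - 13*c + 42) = (c^3 - c^2 - 30*c + 72)/(c^2 - 13*c + 42)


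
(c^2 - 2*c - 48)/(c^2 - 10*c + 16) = (c + 6)/(c - 2)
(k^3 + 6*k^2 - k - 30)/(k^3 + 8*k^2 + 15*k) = (k - 2)/k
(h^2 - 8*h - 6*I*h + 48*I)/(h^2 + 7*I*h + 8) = (h^2 - 8*h - 6*I*h + 48*I)/(h^2 + 7*I*h + 8)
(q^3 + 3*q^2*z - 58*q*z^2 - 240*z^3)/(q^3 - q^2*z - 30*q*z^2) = (-q^2 + 2*q*z + 48*z^2)/(q*(-q + 6*z))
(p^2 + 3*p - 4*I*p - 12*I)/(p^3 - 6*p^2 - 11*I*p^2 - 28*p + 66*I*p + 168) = (p + 3)/(p^2 - p*(6 + 7*I) + 42*I)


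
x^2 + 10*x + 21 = (x + 3)*(x + 7)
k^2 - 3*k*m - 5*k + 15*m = (k - 5)*(k - 3*m)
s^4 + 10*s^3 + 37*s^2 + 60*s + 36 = (s + 2)^2*(s + 3)^2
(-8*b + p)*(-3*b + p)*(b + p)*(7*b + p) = 168*b^4 + 115*b^3*p - 57*b^2*p^2 - 3*b*p^3 + p^4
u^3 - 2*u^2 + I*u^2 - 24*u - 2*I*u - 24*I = (u - 6)*(u + 4)*(u + I)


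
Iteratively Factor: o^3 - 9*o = (o - 3)*(o^2 + 3*o) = (o - 3)*(o + 3)*(o)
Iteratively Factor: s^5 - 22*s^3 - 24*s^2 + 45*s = (s - 1)*(s^4 + s^3 - 21*s^2 - 45*s) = (s - 1)*(s + 3)*(s^3 - 2*s^2 - 15*s) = s*(s - 1)*(s + 3)*(s^2 - 2*s - 15) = s*(s - 5)*(s - 1)*(s + 3)*(s + 3)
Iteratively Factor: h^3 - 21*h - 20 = (h - 5)*(h^2 + 5*h + 4) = (h - 5)*(h + 4)*(h + 1)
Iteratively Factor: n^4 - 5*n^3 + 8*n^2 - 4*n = (n - 2)*(n^3 - 3*n^2 + 2*n) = n*(n - 2)*(n^2 - 3*n + 2) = n*(n - 2)*(n - 1)*(n - 2)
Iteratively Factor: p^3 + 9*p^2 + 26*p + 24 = (p + 2)*(p^2 + 7*p + 12) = (p + 2)*(p + 4)*(p + 3)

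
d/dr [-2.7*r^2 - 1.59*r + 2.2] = -5.4*r - 1.59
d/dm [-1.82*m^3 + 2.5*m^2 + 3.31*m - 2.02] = -5.46*m^2 + 5.0*m + 3.31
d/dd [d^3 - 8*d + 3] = 3*d^2 - 8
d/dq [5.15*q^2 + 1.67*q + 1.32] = 10.3*q + 1.67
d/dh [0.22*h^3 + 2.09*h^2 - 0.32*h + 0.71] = 0.66*h^2 + 4.18*h - 0.32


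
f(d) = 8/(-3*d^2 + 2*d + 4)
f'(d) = 8*(6*d - 2)/(-3*d^2 + 2*d + 4)^2 = 16*(3*d - 1)/(-3*d^2 + 2*d + 4)^2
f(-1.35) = -1.92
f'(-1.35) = -4.65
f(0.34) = 1.85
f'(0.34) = 0.02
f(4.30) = -0.19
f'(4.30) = 0.10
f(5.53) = -0.10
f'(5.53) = 0.04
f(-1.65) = -1.07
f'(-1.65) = -1.71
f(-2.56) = -0.38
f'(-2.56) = -0.32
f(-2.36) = -0.46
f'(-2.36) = -0.43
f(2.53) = -0.79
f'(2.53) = 1.02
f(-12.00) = -0.02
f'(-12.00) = 0.00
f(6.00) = -0.09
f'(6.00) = 0.03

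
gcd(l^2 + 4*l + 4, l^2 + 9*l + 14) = l + 2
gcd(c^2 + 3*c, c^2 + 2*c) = c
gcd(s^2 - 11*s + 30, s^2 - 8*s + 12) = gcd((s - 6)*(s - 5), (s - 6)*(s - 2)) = s - 6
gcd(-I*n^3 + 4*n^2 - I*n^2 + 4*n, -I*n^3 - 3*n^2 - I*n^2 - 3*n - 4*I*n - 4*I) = n + 1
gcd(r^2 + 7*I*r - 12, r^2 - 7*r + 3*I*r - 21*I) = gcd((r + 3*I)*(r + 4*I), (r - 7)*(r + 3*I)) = r + 3*I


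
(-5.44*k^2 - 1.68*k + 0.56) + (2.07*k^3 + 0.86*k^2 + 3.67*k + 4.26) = 2.07*k^3 - 4.58*k^2 + 1.99*k + 4.82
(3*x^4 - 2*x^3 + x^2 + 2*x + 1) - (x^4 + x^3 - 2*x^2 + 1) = 2*x^4 - 3*x^3 + 3*x^2 + 2*x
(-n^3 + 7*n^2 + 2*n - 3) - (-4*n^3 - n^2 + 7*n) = 3*n^3 + 8*n^2 - 5*n - 3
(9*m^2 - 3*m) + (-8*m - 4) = 9*m^2 - 11*m - 4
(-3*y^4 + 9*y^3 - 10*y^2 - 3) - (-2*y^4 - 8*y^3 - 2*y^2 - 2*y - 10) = -y^4 + 17*y^3 - 8*y^2 + 2*y + 7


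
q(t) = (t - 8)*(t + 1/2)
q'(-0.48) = -8.46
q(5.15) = -16.10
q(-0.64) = 1.21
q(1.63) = -13.57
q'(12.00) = 16.50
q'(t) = 2*t - 15/2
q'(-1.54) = -10.58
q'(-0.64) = -8.78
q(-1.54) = 9.92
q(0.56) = -7.89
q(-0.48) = -0.17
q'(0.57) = -6.36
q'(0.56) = -6.38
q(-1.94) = 14.31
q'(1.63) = -4.24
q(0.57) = -7.95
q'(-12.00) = -31.50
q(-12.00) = 230.00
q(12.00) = 50.00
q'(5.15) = 2.80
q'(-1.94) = -11.38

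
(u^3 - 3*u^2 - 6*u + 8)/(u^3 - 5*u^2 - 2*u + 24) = (u - 1)/(u - 3)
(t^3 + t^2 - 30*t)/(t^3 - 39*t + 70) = t*(t + 6)/(t^2 + 5*t - 14)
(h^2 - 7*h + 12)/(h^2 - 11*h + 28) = (h - 3)/(h - 7)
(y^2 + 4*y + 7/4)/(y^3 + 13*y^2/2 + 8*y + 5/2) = (y + 7/2)/(y^2 + 6*y + 5)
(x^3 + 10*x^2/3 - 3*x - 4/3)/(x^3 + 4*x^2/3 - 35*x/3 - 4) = (x - 1)/(x - 3)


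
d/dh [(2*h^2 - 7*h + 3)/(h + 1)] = 2*(h^2 + 2*h - 5)/(h^2 + 2*h + 1)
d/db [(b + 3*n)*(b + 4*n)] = 2*b + 7*n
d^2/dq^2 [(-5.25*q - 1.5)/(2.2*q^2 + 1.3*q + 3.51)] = (-(4.4*q + 1.3)*(5.25*q + 1.5)*(8.8*q + 2.6) + (69.3*q + 20.25)*(2.2*q^2 + 1.3*q + 3.51))/(2.2*q^2 + 1.3*q + 3.51)^3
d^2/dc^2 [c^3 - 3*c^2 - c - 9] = 6*c - 6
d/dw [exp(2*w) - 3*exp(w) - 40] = (2*exp(w) - 3)*exp(w)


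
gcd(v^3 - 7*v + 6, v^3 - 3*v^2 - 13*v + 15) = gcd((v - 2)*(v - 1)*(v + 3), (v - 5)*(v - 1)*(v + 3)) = v^2 + 2*v - 3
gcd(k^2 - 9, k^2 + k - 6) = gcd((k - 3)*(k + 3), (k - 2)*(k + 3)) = k + 3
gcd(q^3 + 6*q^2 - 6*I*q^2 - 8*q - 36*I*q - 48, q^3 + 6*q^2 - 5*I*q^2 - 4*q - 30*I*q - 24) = q^2 + q*(6 - 4*I) - 24*I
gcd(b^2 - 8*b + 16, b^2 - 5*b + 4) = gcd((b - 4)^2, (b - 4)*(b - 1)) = b - 4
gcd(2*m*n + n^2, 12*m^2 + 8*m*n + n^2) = 2*m + n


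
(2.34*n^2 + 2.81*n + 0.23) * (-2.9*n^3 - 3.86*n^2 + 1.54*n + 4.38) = -6.786*n^5 - 17.1814*n^4 - 7.91*n^3 + 13.6888*n^2 + 12.662*n + 1.0074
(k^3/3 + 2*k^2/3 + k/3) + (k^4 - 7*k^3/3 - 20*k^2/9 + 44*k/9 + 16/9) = k^4 - 2*k^3 - 14*k^2/9 + 47*k/9 + 16/9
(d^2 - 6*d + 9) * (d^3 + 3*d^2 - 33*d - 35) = d^5 - 3*d^4 - 42*d^3 + 190*d^2 - 87*d - 315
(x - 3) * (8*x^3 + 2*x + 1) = 8*x^4 - 24*x^3 + 2*x^2 - 5*x - 3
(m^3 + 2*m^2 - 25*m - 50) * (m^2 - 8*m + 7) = m^5 - 6*m^4 - 34*m^3 + 164*m^2 + 225*m - 350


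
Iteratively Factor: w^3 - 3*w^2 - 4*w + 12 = (w - 2)*(w^2 - w - 6) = (w - 3)*(w - 2)*(w + 2)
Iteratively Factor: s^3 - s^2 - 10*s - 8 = (s - 4)*(s^2 + 3*s + 2) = (s - 4)*(s + 2)*(s + 1)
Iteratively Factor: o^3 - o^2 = (o)*(o^2 - o) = o^2*(o - 1)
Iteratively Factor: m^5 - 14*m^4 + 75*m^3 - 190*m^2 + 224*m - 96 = (m - 4)*(m^4 - 10*m^3 + 35*m^2 - 50*m + 24) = (m - 4)*(m - 2)*(m^3 - 8*m^2 + 19*m - 12) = (m - 4)*(m - 2)*(m - 1)*(m^2 - 7*m + 12) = (m - 4)^2*(m - 2)*(m - 1)*(m - 3)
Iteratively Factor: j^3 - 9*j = (j)*(j^2 - 9) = j*(j + 3)*(j - 3)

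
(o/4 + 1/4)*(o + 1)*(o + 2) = o^3/4 + o^2 + 5*o/4 + 1/2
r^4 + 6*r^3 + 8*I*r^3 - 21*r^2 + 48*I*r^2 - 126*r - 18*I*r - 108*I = (r + 6)*(r + 2*I)*(r + 3*I)^2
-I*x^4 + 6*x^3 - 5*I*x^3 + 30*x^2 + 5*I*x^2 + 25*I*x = x*(x + 5)*(x + 5*I)*(-I*x + 1)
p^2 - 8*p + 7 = (p - 7)*(p - 1)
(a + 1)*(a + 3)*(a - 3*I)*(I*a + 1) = I*a^4 + 4*a^3 + 4*I*a^3 + 16*a^2 + 12*a - 12*I*a - 9*I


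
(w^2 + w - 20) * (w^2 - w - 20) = w^4 - 41*w^2 + 400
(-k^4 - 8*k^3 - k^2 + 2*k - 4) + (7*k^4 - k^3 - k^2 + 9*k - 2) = 6*k^4 - 9*k^3 - 2*k^2 + 11*k - 6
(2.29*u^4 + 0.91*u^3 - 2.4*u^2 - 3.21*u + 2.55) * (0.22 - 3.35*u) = -7.6715*u^5 - 2.5447*u^4 + 8.2402*u^3 + 10.2255*u^2 - 9.2487*u + 0.561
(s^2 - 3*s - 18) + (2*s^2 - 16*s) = 3*s^2 - 19*s - 18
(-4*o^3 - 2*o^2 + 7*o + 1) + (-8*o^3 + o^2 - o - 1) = -12*o^3 - o^2 + 6*o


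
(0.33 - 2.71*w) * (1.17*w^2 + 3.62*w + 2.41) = -3.1707*w^3 - 9.4241*w^2 - 5.3365*w + 0.7953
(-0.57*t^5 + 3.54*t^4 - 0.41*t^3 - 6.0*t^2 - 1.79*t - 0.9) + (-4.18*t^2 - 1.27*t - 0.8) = -0.57*t^5 + 3.54*t^4 - 0.41*t^3 - 10.18*t^2 - 3.06*t - 1.7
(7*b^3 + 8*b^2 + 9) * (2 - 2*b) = -14*b^4 - 2*b^3 + 16*b^2 - 18*b + 18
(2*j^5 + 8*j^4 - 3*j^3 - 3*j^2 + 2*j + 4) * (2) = 4*j^5 + 16*j^4 - 6*j^3 - 6*j^2 + 4*j + 8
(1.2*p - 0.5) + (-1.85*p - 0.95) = -0.65*p - 1.45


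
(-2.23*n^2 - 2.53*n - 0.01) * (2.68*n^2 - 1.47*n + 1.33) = -5.9764*n^4 - 3.5023*n^3 + 0.726399999999999*n^2 - 3.3502*n - 0.0133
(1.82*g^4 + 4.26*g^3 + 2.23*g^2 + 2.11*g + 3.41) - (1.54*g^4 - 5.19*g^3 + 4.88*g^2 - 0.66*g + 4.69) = 0.28*g^4 + 9.45*g^3 - 2.65*g^2 + 2.77*g - 1.28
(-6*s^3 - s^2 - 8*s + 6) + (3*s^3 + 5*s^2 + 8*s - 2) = -3*s^3 + 4*s^2 + 4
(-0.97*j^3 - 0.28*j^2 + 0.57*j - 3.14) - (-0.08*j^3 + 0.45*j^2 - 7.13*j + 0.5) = -0.89*j^3 - 0.73*j^2 + 7.7*j - 3.64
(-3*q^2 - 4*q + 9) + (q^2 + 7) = -2*q^2 - 4*q + 16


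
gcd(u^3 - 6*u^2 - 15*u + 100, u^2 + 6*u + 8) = u + 4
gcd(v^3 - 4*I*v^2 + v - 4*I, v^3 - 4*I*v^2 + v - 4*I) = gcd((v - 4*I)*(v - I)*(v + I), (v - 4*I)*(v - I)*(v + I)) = v^3 - 4*I*v^2 + v - 4*I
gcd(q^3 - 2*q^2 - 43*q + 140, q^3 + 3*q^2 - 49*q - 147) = q + 7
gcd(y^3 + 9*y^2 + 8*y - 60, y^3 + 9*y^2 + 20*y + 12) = y + 6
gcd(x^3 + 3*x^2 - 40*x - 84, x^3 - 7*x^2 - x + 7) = 1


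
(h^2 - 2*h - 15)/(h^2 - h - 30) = (-h^2 + 2*h + 15)/(-h^2 + h + 30)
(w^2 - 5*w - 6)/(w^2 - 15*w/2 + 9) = 2*(w + 1)/(2*w - 3)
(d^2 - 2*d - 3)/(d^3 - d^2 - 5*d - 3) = 1/(d + 1)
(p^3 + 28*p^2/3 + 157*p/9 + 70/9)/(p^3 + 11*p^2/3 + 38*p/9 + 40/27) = 3*(p + 7)/(3*p + 4)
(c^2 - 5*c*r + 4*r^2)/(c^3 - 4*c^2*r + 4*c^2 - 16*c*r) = (c - r)/(c*(c + 4))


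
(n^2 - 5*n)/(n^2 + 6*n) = (n - 5)/(n + 6)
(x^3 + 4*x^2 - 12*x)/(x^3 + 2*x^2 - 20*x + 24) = x/(x - 2)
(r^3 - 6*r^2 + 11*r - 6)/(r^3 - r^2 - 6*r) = (r^2 - 3*r + 2)/(r*(r + 2))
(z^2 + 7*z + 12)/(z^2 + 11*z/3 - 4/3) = 3*(z + 3)/(3*z - 1)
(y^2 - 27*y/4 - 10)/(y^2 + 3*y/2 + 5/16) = 4*(y - 8)/(4*y + 1)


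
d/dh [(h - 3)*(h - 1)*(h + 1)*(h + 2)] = 4*h^3 - 3*h^2 - 14*h + 1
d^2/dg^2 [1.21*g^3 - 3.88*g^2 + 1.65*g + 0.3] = 7.26*g - 7.76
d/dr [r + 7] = 1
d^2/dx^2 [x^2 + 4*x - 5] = 2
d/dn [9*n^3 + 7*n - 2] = 27*n^2 + 7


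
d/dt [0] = 0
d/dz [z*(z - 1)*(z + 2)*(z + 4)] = 4*z^3 + 15*z^2 + 4*z - 8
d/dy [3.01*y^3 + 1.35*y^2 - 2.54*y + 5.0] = 9.03*y^2 + 2.7*y - 2.54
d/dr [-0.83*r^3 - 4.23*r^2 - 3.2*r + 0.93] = -2.49*r^2 - 8.46*r - 3.2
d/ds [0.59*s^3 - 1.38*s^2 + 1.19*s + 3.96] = 1.77*s^2 - 2.76*s + 1.19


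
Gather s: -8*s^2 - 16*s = -8*s^2 - 16*s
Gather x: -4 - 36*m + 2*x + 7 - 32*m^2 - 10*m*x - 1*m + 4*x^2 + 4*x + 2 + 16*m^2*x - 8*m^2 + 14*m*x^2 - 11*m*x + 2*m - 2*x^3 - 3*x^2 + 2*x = -40*m^2 - 35*m - 2*x^3 + x^2*(14*m + 1) + x*(16*m^2 - 21*m + 8) + 5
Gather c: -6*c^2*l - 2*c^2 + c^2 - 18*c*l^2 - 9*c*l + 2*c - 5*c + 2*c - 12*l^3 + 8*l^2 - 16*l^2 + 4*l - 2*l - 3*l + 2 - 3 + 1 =c^2*(-6*l - 1) + c*(-18*l^2 - 9*l - 1) - 12*l^3 - 8*l^2 - l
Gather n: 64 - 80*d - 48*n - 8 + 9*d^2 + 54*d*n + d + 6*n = 9*d^2 - 79*d + n*(54*d - 42) + 56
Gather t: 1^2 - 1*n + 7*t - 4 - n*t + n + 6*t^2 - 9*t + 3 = 6*t^2 + t*(-n - 2)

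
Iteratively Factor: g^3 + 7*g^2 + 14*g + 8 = (g + 2)*(g^2 + 5*g + 4) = (g + 1)*(g + 2)*(g + 4)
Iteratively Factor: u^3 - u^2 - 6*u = (u - 3)*(u^2 + 2*u) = (u - 3)*(u + 2)*(u)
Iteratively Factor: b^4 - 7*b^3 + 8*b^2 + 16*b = (b)*(b^3 - 7*b^2 + 8*b + 16) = b*(b - 4)*(b^2 - 3*b - 4) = b*(b - 4)*(b + 1)*(b - 4)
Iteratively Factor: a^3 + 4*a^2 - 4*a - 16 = (a - 2)*(a^2 + 6*a + 8) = (a - 2)*(a + 2)*(a + 4)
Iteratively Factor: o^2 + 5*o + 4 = (o + 4)*(o + 1)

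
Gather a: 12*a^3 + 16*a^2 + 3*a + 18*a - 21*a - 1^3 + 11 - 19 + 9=12*a^3 + 16*a^2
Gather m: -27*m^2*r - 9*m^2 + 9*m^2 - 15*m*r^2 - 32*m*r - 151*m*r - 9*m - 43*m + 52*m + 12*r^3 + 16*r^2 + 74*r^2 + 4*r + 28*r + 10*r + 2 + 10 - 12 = -27*m^2*r + m*(-15*r^2 - 183*r) + 12*r^3 + 90*r^2 + 42*r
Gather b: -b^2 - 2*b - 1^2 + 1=-b^2 - 2*b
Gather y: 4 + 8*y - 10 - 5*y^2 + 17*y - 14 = -5*y^2 + 25*y - 20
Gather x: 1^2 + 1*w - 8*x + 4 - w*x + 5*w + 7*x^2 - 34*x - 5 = 6*w + 7*x^2 + x*(-w - 42)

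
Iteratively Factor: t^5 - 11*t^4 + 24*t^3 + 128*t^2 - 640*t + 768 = (t - 4)*(t^4 - 7*t^3 - 4*t^2 + 112*t - 192) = (t - 4)*(t + 4)*(t^3 - 11*t^2 + 40*t - 48) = (t - 4)^2*(t + 4)*(t^2 - 7*t + 12) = (t - 4)^3*(t + 4)*(t - 3)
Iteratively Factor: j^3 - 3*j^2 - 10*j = (j)*(j^2 - 3*j - 10) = j*(j + 2)*(j - 5)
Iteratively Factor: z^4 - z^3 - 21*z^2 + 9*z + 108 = (z - 3)*(z^3 + 2*z^2 - 15*z - 36) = (z - 3)*(z + 3)*(z^2 - z - 12) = (z - 4)*(z - 3)*(z + 3)*(z + 3)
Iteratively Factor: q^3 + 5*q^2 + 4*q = (q + 4)*(q^2 + q) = q*(q + 4)*(q + 1)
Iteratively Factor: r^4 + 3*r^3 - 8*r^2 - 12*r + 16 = (r - 1)*(r^3 + 4*r^2 - 4*r - 16) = (r - 1)*(r + 4)*(r^2 - 4) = (r - 1)*(r + 2)*(r + 4)*(r - 2)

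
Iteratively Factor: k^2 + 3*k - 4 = (k - 1)*(k + 4)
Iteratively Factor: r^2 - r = (r)*(r - 1)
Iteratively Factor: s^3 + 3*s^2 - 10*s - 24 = (s - 3)*(s^2 + 6*s + 8) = (s - 3)*(s + 4)*(s + 2)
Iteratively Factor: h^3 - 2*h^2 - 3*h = (h)*(h^2 - 2*h - 3) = h*(h - 3)*(h + 1)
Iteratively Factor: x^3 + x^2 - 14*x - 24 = (x - 4)*(x^2 + 5*x + 6) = (x - 4)*(x + 3)*(x + 2)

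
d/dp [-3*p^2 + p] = 1 - 6*p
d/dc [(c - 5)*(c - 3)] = 2*c - 8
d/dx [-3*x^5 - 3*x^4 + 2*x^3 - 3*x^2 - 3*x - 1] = -15*x^4 - 12*x^3 + 6*x^2 - 6*x - 3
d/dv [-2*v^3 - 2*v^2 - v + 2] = -6*v^2 - 4*v - 1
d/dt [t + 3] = 1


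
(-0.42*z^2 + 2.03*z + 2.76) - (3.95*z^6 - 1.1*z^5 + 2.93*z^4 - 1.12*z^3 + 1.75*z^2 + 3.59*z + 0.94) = -3.95*z^6 + 1.1*z^5 - 2.93*z^4 + 1.12*z^3 - 2.17*z^2 - 1.56*z + 1.82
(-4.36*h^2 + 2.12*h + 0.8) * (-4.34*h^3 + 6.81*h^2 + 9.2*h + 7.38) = 18.9224*h^5 - 38.8924*h^4 - 29.1468*h^3 - 7.2248*h^2 + 23.0056*h + 5.904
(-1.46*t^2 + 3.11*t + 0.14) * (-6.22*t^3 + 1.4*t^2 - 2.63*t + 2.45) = 9.0812*t^5 - 21.3882*t^4 + 7.323*t^3 - 11.5603*t^2 + 7.2513*t + 0.343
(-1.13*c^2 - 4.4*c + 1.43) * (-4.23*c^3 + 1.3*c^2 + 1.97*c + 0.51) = 4.7799*c^5 + 17.143*c^4 - 13.995*c^3 - 7.3853*c^2 + 0.5731*c + 0.7293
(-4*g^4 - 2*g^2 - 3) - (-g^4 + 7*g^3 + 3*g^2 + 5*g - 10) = -3*g^4 - 7*g^3 - 5*g^2 - 5*g + 7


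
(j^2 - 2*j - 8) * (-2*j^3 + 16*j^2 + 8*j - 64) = -2*j^5 + 20*j^4 - 8*j^3 - 208*j^2 + 64*j + 512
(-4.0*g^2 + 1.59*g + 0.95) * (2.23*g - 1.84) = -8.92*g^3 + 10.9057*g^2 - 0.8071*g - 1.748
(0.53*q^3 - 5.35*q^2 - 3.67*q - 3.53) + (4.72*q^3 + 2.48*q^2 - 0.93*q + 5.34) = 5.25*q^3 - 2.87*q^2 - 4.6*q + 1.81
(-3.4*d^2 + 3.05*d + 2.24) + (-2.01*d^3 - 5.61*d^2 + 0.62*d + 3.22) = -2.01*d^3 - 9.01*d^2 + 3.67*d + 5.46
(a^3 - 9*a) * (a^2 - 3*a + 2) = a^5 - 3*a^4 - 7*a^3 + 27*a^2 - 18*a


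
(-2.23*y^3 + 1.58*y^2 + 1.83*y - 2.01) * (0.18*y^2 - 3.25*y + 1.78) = -0.4014*y^5 + 7.5319*y^4 - 8.775*y^3 - 3.4969*y^2 + 9.7899*y - 3.5778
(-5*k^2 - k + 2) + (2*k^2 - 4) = -3*k^2 - k - 2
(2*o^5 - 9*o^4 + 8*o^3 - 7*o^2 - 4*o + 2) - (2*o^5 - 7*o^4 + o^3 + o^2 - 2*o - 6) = -2*o^4 + 7*o^3 - 8*o^2 - 2*o + 8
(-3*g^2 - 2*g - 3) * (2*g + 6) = -6*g^3 - 22*g^2 - 18*g - 18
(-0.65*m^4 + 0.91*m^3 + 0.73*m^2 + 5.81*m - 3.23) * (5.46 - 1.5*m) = 0.975*m^5 - 4.914*m^4 + 3.8736*m^3 - 4.7292*m^2 + 36.5676*m - 17.6358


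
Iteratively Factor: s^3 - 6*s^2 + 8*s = (s - 2)*(s^2 - 4*s) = (s - 4)*(s - 2)*(s)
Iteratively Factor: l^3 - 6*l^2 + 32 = (l - 4)*(l^2 - 2*l - 8) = (l - 4)^2*(l + 2)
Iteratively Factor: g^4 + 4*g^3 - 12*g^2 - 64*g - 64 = (g + 2)*(g^3 + 2*g^2 - 16*g - 32) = (g + 2)^2*(g^2 - 16) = (g + 2)^2*(g + 4)*(g - 4)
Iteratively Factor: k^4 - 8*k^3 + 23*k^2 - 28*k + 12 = (k - 2)*(k^3 - 6*k^2 + 11*k - 6) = (k - 3)*(k - 2)*(k^2 - 3*k + 2) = (k - 3)*(k - 2)*(k - 1)*(k - 2)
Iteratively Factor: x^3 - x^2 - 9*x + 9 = (x - 3)*(x^2 + 2*x - 3) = (x - 3)*(x + 3)*(x - 1)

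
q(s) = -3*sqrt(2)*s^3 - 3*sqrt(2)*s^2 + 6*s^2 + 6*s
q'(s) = -9*sqrt(2)*s^2 - 6*sqrt(2)*s + 12*s + 6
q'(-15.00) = -2910.50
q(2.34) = -30.70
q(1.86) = -10.06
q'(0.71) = 2.08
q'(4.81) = -271.57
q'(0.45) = 5.00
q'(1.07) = -4.81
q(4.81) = -402.62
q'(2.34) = -55.47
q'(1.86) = -31.50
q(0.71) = 3.63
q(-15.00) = 14624.32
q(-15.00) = 14624.32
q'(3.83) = -167.24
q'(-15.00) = -2910.50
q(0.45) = 2.67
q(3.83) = -189.60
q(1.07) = 3.23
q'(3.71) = -156.15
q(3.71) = -170.20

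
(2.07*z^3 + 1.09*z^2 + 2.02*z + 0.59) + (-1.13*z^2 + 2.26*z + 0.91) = 2.07*z^3 - 0.0399999999999998*z^2 + 4.28*z + 1.5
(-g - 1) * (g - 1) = 1 - g^2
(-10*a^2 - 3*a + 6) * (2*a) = -20*a^3 - 6*a^2 + 12*a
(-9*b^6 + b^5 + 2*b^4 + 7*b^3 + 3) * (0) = 0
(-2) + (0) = -2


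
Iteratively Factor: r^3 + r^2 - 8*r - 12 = (r + 2)*(r^2 - r - 6) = (r - 3)*(r + 2)*(r + 2)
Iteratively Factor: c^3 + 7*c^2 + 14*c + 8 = (c + 1)*(c^2 + 6*c + 8) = (c + 1)*(c + 4)*(c + 2)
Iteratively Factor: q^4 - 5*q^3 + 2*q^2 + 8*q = (q + 1)*(q^3 - 6*q^2 + 8*q) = (q - 2)*(q + 1)*(q^2 - 4*q) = q*(q - 2)*(q + 1)*(q - 4)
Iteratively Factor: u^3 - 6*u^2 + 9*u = (u - 3)*(u^2 - 3*u) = u*(u - 3)*(u - 3)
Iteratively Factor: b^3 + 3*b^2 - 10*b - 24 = (b + 2)*(b^2 + b - 12) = (b + 2)*(b + 4)*(b - 3)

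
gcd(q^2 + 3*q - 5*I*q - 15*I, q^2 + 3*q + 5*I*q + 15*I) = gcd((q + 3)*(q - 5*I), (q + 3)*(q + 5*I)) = q + 3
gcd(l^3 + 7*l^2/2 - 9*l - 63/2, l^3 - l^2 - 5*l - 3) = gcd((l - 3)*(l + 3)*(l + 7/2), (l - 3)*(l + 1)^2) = l - 3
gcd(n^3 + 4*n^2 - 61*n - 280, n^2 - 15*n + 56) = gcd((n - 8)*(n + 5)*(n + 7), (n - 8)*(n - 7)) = n - 8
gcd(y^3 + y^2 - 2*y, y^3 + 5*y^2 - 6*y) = y^2 - y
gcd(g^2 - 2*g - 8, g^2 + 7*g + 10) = g + 2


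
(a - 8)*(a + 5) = a^2 - 3*a - 40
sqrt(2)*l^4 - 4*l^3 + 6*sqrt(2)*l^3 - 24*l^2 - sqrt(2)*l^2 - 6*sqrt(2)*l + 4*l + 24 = (l - 1)*(l + 6)*(l - 2*sqrt(2))*(sqrt(2)*l + sqrt(2))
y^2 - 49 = (y - 7)*(y + 7)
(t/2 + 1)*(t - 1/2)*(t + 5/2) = t^3/2 + 2*t^2 + 11*t/8 - 5/4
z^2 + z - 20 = (z - 4)*(z + 5)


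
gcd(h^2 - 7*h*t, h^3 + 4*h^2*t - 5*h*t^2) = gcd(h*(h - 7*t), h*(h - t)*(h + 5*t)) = h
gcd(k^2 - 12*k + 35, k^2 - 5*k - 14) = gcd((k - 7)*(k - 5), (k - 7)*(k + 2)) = k - 7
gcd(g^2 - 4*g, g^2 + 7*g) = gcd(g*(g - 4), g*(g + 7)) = g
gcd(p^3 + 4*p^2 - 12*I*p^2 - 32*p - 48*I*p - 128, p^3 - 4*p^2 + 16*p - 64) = p - 4*I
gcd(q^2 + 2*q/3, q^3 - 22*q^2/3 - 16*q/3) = q^2 + 2*q/3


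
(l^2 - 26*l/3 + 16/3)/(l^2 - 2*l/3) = (l - 8)/l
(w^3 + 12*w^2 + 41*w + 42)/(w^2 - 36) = (w^3 + 12*w^2 + 41*w + 42)/(w^2 - 36)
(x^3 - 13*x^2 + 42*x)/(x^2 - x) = (x^2 - 13*x + 42)/(x - 1)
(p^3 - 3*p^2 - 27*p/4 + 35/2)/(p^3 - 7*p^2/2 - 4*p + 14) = (p + 5/2)/(p + 2)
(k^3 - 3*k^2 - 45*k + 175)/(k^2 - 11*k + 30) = (k^2 + 2*k - 35)/(k - 6)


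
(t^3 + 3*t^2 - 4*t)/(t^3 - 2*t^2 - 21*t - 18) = t*(-t^2 - 3*t + 4)/(-t^3 + 2*t^2 + 21*t + 18)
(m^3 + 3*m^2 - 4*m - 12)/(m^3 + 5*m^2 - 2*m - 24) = (m + 2)/(m + 4)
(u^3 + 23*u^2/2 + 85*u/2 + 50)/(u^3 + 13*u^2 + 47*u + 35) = (u^2 + 13*u/2 + 10)/(u^2 + 8*u + 7)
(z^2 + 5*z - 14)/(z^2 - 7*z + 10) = (z + 7)/(z - 5)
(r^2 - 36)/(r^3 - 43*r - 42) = (r - 6)/(r^2 - 6*r - 7)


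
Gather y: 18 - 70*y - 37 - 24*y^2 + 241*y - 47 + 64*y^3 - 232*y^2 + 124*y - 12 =64*y^3 - 256*y^2 + 295*y - 78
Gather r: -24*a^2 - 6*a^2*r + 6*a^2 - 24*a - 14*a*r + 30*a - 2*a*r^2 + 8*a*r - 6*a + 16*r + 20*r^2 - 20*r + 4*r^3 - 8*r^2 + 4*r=-18*a^2 + 4*r^3 + r^2*(12 - 2*a) + r*(-6*a^2 - 6*a)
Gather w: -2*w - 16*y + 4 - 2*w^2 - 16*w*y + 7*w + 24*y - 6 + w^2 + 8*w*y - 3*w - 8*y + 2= -w^2 + w*(2 - 8*y)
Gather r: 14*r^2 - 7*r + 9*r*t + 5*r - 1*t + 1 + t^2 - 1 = 14*r^2 + r*(9*t - 2) + t^2 - t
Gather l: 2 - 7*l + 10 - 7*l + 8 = 20 - 14*l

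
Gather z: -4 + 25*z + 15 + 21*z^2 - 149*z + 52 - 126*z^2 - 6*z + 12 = -105*z^2 - 130*z + 75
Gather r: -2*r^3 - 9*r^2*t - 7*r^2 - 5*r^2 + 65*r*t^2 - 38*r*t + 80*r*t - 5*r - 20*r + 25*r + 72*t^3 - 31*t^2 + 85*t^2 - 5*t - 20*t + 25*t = -2*r^3 + r^2*(-9*t - 12) + r*(65*t^2 + 42*t) + 72*t^3 + 54*t^2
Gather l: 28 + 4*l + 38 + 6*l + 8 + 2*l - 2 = 12*l + 72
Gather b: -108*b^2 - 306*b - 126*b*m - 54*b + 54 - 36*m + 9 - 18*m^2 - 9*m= -108*b^2 + b*(-126*m - 360) - 18*m^2 - 45*m + 63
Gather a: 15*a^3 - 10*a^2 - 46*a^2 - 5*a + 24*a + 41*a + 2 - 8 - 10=15*a^3 - 56*a^2 + 60*a - 16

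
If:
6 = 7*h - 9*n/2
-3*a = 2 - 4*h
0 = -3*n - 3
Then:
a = -8/21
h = 3/14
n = -1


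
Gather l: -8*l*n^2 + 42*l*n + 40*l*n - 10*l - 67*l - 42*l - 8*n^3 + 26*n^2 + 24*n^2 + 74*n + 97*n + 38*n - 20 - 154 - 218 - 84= l*(-8*n^2 + 82*n - 119) - 8*n^3 + 50*n^2 + 209*n - 476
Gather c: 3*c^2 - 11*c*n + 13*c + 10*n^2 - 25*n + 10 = 3*c^2 + c*(13 - 11*n) + 10*n^2 - 25*n + 10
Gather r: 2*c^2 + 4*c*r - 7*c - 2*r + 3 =2*c^2 - 7*c + r*(4*c - 2) + 3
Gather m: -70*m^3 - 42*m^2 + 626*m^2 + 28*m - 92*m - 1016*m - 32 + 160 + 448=-70*m^3 + 584*m^2 - 1080*m + 576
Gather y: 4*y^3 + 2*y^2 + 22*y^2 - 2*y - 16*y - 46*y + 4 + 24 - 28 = 4*y^3 + 24*y^2 - 64*y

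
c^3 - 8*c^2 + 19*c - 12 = (c - 4)*(c - 3)*(c - 1)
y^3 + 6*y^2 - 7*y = y*(y - 1)*(y + 7)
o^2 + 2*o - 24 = (o - 4)*(o + 6)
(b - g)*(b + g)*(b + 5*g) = b^3 + 5*b^2*g - b*g^2 - 5*g^3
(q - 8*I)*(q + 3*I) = q^2 - 5*I*q + 24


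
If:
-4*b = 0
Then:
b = 0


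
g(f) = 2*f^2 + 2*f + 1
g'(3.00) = 14.00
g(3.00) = 25.00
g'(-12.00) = -46.00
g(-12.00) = 265.00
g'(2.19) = 10.76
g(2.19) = 14.97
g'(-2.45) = -7.80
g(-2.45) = 8.10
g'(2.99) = 13.96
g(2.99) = 24.86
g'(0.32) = 3.28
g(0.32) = 1.84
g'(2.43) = 11.72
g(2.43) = 17.67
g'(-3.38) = -11.52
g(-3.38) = 17.09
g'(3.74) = 16.96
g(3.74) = 36.46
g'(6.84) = 29.36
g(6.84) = 108.25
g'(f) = 4*f + 2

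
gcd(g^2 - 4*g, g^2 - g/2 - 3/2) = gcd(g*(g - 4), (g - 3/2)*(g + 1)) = 1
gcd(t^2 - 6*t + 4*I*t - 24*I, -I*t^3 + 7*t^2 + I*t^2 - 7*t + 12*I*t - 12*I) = t + 4*I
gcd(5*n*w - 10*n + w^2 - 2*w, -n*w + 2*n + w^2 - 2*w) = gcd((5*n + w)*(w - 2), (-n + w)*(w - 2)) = w - 2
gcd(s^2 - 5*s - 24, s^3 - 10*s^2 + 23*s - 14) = 1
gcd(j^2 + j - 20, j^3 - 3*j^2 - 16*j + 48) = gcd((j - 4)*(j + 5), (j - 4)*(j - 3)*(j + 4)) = j - 4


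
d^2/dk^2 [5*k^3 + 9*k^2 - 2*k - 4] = 30*k + 18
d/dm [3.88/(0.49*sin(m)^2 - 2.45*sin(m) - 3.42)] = (9.506 - 3.8024*sin(m))*cos(m)/(-0.49*sin(m)^2 + 2.45*sin(m) + 3.42)^2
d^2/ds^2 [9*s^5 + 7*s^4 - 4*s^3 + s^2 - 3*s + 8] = 180*s^3 + 84*s^2 - 24*s + 2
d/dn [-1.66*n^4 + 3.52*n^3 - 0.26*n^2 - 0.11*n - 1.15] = -6.64*n^3 + 10.56*n^2 - 0.52*n - 0.11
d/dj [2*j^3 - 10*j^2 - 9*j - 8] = 6*j^2 - 20*j - 9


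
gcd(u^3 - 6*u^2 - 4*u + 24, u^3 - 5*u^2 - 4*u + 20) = u^2 - 4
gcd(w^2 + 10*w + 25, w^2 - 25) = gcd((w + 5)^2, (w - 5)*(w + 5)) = w + 5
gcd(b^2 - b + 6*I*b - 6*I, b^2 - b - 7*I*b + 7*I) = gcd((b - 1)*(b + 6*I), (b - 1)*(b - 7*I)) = b - 1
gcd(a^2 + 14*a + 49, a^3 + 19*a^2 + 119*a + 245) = a^2 + 14*a + 49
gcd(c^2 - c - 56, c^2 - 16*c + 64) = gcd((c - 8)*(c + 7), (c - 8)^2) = c - 8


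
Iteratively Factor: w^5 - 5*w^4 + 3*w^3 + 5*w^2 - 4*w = (w - 1)*(w^4 - 4*w^3 - w^2 + 4*w) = (w - 1)*(w + 1)*(w^3 - 5*w^2 + 4*w) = w*(w - 1)*(w + 1)*(w^2 - 5*w + 4) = w*(w - 4)*(w - 1)*(w + 1)*(w - 1)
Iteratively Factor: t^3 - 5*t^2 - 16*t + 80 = (t - 5)*(t^2 - 16) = (t - 5)*(t - 4)*(t + 4)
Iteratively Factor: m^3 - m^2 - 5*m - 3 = (m + 1)*(m^2 - 2*m - 3) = (m + 1)^2*(m - 3)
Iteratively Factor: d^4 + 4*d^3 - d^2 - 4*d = (d)*(d^3 + 4*d^2 - d - 4) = d*(d + 1)*(d^2 + 3*d - 4) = d*(d - 1)*(d + 1)*(d + 4)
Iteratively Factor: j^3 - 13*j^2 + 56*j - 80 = (j - 4)*(j^2 - 9*j + 20) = (j - 5)*(j - 4)*(j - 4)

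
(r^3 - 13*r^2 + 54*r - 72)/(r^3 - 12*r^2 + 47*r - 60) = (r - 6)/(r - 5)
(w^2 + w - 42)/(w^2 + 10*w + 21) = (w - 6)/(w + 3)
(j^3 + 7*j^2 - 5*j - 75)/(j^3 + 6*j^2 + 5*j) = (j^2 + 2*j - 15)/(j*(j + 1))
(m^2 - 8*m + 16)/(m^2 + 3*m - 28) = (m - 4)/(m + 7)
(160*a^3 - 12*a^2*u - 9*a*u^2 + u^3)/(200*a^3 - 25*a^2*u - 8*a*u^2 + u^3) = (4*a + u)/(5*a + u)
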